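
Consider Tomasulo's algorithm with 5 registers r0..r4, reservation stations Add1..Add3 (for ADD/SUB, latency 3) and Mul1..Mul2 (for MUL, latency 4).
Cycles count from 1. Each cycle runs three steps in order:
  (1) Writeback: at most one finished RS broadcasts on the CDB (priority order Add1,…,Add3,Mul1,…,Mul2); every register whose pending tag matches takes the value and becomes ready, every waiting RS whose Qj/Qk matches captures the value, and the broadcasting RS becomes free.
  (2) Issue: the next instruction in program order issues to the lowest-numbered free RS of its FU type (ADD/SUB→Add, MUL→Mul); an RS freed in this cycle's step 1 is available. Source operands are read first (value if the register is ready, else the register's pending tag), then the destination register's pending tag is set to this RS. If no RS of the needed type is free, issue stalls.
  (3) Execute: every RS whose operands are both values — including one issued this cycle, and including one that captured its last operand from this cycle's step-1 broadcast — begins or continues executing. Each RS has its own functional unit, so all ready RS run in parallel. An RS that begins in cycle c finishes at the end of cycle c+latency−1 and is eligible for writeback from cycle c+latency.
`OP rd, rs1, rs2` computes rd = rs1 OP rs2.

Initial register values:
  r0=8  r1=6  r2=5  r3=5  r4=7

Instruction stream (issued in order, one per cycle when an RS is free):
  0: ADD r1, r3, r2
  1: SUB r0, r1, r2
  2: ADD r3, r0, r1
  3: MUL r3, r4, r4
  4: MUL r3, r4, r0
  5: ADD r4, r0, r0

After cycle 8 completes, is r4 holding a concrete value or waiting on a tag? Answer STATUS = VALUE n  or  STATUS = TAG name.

  c1: issue ADD r1<-Add1  regs: r0:8,r1:Add1,r2:5,r3:5,r4:7
  c2: issue SUB r0<-Add2  regs: r0:Add2,r1:Add1,r2:5,r3:5,r4:7
  c3: issue ADD r3<-Add3  regs: r0:Add2,r1:Add1,r2:5,r3:Add3,r4:7
  c4: CDB Add1=10; issue MUL r3<-Mul1  regs: r0:Add2,r1:10,r2:5,r3:Mul1,r4:7
  c5: issue MUL r3<-Mul2  regs: r0:Add2,r1:10,r2:5,r3:Mul2,r4:7
  c6: issue ADD r4<-Add1  regs: r0:Add2,r1:10,r2:5,r3:Mul2,r4:Add1
  c7: CDB Add2=5  regs: r0:5,r1:10,r2:5,r3:Mul2,r4:Add1
  c8: CDB Mul1=49  regs: r0:5,r1:10,r2:5,r3:Mul2,r4:Add1

STATUS = TAG Add1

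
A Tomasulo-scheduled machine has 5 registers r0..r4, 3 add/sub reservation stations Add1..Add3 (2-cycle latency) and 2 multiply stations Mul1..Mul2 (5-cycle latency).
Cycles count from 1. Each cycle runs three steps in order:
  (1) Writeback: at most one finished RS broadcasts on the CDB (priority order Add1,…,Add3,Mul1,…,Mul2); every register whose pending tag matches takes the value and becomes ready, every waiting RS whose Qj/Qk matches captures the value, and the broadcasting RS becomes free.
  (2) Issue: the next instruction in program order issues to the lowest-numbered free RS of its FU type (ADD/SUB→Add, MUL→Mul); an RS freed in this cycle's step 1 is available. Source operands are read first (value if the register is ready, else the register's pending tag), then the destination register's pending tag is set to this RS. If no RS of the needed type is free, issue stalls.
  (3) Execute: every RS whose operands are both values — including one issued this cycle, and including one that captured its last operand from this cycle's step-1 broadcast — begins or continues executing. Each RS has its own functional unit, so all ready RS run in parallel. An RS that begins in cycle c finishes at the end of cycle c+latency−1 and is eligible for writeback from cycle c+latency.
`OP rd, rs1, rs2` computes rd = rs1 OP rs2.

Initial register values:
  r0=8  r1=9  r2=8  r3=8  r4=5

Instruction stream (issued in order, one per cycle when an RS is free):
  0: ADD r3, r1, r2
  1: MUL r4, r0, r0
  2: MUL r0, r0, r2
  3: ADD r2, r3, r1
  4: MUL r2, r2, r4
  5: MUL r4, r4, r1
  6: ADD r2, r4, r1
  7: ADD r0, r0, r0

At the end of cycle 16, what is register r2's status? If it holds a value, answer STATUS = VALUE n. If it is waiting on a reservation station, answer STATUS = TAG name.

cycle 1: issue ADD r3<-Add1 // r0:8,r1:9,r2:8,r3:Add1,r4:5
cycle 2: issue MUL r4<-Mul1 // r0:8,r1:9,r2:8,r3:Add1,r4:Mul1
cycle 3: CDB Add1=17; issue MUL r0<-Mul2 // r0:Mul2,r1:9,r2:8,r3:17,r4:Mul1
cycle 4: issue ADD r2<-Add1 // r0:Mul2,r1:9,r2:Add1,r3:17,r4:Mul1
cycle 5: stall // r0:Mul2,r1:9,r2:Add1,r3:17,r4:Mul1
cycle 6: CDB Add1=26; stall // r0:Mul2,r1:9,r2:26,r3:17,r4:Mul1
cycle 7: CDB Mul1=64; issue MUL r2<-Mul1 // r0:Mul2,r1:9,r2:Mul1,r3:17,r4:64
cycle 8: CDB Mul2=64; issue MUL r4<-Mul2 // r0:64,r1:9,r2:Mul1,r3:17,r4:Mul2
cycle 9: issue ADD r2<-Add1 // r0:64,r1:9,r2:Add1,r3:17,r4:Mul2
cycle 10: issue ADD r0<-Add2 // r0:Add2,r1:9,r2:Add1,r3:17,r4:Mul2
cycle 11: - // r0:Add2,r1:9,r2:Add1,r3:17,r4:Mul2
cycle 12: CDB Add2=128 // r0:128,r1:9,r2:Add1,r3:17,r4:Mul2
cycle 13: CDB Mul1=1664 // r0:128,r1:9,r2:Add1,r3:17,r4:Mul2
cycle 14: CDB Mul2=576 // r0:128,r1:9,r2:Add1,r3:17,r4:576
cycle 15: - // r0:128,r1:9,r2:Add1,r3:17,r4:576
cycle 16: CDB Add1=585 // r0:128,r1:9,r2:585,r3:17,r4:576

STATUS = VALUE 585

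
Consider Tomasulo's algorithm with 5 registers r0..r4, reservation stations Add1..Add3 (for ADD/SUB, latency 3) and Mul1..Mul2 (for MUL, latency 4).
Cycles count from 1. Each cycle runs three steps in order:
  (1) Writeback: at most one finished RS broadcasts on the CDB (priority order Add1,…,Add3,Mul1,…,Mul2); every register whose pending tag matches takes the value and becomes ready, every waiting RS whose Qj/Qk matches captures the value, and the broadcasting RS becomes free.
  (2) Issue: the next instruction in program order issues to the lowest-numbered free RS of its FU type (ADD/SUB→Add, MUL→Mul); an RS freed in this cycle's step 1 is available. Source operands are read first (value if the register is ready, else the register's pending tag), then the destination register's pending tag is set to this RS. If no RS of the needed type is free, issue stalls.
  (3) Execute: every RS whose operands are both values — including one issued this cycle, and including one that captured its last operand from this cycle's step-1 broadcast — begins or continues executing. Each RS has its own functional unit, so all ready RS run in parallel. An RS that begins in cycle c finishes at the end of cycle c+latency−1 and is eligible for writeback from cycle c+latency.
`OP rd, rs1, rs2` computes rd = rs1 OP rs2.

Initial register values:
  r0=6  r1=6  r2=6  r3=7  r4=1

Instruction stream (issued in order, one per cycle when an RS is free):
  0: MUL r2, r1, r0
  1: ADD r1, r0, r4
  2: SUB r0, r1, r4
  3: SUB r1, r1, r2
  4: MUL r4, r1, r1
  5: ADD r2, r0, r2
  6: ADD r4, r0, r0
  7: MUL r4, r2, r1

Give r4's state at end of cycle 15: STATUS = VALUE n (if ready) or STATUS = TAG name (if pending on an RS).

STATUS = VALUE -1218

  c1: issue MUL r2<-Mul1  regs: r0:6,r1:6,r2:Mul1,r3:7,r4:1
  c2: issue ADD r1<-Add1  regs: r0:6,r1:Add1,r2:Mul1,r3:7,r4:1
  c3: issue SUB r0<-Add2  regs: r0:Add2,r1:Add1,r2:Mul1,r3:7,r4:1
  c4: issue SUB r1<-Add3  regs: r0:Add2,r1:Add3,r2:Mul1,r3:7,r4:1
  c5: CDB Add1=7; issue MUL r4<-Mul2  regs: r0:Add2,r1:Add3,r2:Mul1,r3:7,r4:Mul2
  c6: CDB Mul1=36; issue ADD r2<-Add1  regs: r0:Add2,r1:Add3,r2:Add1,r3:7,r4:Mul2
  c7: stall  regs: r0:Add2,r1:Add3,r2:Add1,r3:7,r4:Mul2
  c8: CDB Add2=6; issue ADD r4<-Add2  regs: r0:6,r1:Add3,r2:Add1,r3:7,r4:Add2
  c9: CDB Add3=-29; issue MUL r4<-Mul1  regs: r0:6,r1:-29,r2:Add1,r3:7,r4:Mul1
  c10: -  regs: r0:6,r1:-29,r2:Add1,r3:7,r4:Mul1
  c11: CDB Add1=42  regs: r0:6,r1:-29,r2:42,r3:7,r4:Mul1
  c12: CDB Add2=12  regs: r0:6,r1:-29,r2:42,r3:7,r4:Mul1
  c13: CDB Mul2=841  regs: r0:6,r1:-29,r2:42,r3:7,r4:Mul1
  c14: -  regs: r0:6,r1:-29,r2:42,r3:7,r4:Mul1
  c15: CDB Mul1=-1218  regs: r0:6,r1:-29,r2:42,r3:7,r4:-1218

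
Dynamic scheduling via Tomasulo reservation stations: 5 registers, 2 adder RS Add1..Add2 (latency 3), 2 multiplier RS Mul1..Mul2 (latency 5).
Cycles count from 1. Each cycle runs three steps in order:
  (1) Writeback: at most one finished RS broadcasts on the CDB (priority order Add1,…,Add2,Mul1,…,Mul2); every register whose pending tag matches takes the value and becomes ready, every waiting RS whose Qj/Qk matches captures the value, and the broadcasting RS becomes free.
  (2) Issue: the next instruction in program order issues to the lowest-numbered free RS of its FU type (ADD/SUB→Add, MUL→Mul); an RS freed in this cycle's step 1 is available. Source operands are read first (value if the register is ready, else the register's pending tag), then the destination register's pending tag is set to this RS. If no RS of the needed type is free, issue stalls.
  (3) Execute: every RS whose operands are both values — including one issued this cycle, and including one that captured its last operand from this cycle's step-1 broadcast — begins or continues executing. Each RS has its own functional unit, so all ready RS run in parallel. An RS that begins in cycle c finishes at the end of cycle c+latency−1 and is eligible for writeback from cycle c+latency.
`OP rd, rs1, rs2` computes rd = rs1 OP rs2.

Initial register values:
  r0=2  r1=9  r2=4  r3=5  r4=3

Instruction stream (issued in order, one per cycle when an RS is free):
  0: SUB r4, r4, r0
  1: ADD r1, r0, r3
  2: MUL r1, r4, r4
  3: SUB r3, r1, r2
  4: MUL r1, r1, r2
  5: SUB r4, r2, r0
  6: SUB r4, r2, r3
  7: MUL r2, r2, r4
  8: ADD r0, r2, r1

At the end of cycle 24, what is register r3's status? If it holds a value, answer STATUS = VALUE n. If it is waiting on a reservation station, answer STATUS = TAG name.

cycle 1: issue SUB r4<-Add1 // r0:2,r1:9,r2:4,r3:5,r4:Add1
cycle 2: issue ADD r1<-Add2 // r0:2,r1:Add2,r2:4,r3:5,r4:Add1
cycle 3: issue MUL r1<-Mul1 // r0:2,r1:Mul1,r2:4,r3:5,r4:Add1
cycle 4: CDB Add1=1; issue SUB r3<-Add1 // r0:2,r1:Mul1,r2:4,r3:Add1,r4:1
cycle 5: CDB Add2=7; issue MUL r1<-Mul2 // r0:2,r1:Mul2,r2:4,r3:Add1,r4:1
cycle 6: issue SUB r4<-Add2 // r0:2,r1:Mul2,r2:4,r3:Add1,r4:Add2
cycle 7: stall // r0:2,r1:Mul2,r2:4,r3:Add1,r4:Add2
cycle 8: stall // r0:2,r1:Mul2,r2:4,r3:Add1,r4:Add2
cycle 9: CDB Add2=2; issue SUB r4<-Add2 // r0:2,r1:Mul2,r2:4,r3:Add1,r4:Add2
cycle 10: CDB Mul1=1; issue MUL r2<-Mul1 // r0:2,r1:Mul2,r2:Mul1,r3:Add1,r4:Add2
cycle 11: stall // r0:2,r1:Mul2,r2:Mul1,r3:Add1,r4:Add2
cycle 12: stall // r0:2,r1:Mul2,r2:Mul1,r3:Add1,r4:Add2
cycle 13: CDB Add1=-3; issue ADD r0<-Add1 // r0:Add1,r1:Mul2,r2:Mul1,r3:-3,r4:Add2
cycle 14: - // r0:Add1,r1:Mul2,r2:Mul1,r3:-3,r4:Add2
cycle 15: CDB Mul2=4 // r0:Add1,r1:4,r2:Mul1,r3:-3,r4:Add2
cycle 16: CDB Add2=7 // r0:Add1,r1:4,r2:Mul1,r3:-3,r4:7
cycle 17: - // r0:Add1,r1:4,r2:Mul1,r3:-3,r4:7
cycle 18: - // r0:Add1,r1:4,r2:Mul1,r3:-3,r4:7
cycle 19: - // r0:Add1,r1:4,r2:Mul1,r3:-3,r4:7
cycle 20: - // r0:Add1,r1:4,r2:Mul1,r3:-3,r4:7
cycle 21: CDB Mul1=28 // r0:Add1,r1:4,r2:28,r3:-3,r4:7
cycle 22: - // r0:Add1,r1:4,r2:28,r3:-3,r4:7
cycle 23: - // r0:Add1,r1:4,r2:28,r3:-3,r4:7
cycle 24: CDB Add1=32 // r0:32,r1:4,r2:28,r3:-3,r4:7

STATUS = VALUE -3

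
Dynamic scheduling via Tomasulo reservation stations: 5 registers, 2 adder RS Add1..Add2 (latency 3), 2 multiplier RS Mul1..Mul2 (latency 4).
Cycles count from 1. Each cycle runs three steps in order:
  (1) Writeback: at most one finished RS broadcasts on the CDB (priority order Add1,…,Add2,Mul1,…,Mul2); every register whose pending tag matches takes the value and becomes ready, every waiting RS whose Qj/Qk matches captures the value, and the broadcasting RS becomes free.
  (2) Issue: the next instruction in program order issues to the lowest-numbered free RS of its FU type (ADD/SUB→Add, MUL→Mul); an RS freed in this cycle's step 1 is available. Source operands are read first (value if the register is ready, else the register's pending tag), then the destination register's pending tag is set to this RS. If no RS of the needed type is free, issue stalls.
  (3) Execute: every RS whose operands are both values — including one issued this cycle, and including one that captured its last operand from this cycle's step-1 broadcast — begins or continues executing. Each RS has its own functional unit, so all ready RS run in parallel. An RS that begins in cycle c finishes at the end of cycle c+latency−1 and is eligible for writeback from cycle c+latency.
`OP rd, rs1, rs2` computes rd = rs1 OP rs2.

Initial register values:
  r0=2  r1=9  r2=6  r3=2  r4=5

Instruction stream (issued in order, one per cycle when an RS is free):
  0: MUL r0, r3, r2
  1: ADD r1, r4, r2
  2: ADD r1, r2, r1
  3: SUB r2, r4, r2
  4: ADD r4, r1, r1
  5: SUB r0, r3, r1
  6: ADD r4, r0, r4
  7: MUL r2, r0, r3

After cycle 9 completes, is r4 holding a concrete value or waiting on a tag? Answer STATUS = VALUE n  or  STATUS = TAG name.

cycle 1: issue MUL r0<-Mul1 // r0:Mul1,r1:9,r2:6,r3:2,r4:5
cycle 2: issue ADD r1<-Add1 // r0:Mul1,r1:Add1,r2:6,r3:2,r4:5
cycle 3: issue ADD r1<-Add2 // r0:Mul1,r1:Add2,r2:6,r3:2,r4:5
cycle 4: stall // r0:Mul1,r1:Add2,r2:6,r3:2,r4:5
cycle 5: CDB Add1=11; issue SUB r2<-Add1 // r0:Mul1,r1:Add2,r2:Add1,r3:2,r4:5
cycle 6: CDB Mul1=12; stall // r0:12,r1:Add2,r2:Add1,r3:2,r4:5
cycle 7: stall // r0:12,r1:Add2,r2:Add1,r3:2,r4:5
cycle 8: CDB Add1=-1; issue ADD r4<-Add1 // r0:12,r1:Add2,r2:-1,r3:2,r4:Add1
cycle 9: CDB Add2=17; issue SUB r0<-Add2 // r0:Add2,r1:17,r2:-1,r3:2,r4:Add1

STATUS = TAG Add1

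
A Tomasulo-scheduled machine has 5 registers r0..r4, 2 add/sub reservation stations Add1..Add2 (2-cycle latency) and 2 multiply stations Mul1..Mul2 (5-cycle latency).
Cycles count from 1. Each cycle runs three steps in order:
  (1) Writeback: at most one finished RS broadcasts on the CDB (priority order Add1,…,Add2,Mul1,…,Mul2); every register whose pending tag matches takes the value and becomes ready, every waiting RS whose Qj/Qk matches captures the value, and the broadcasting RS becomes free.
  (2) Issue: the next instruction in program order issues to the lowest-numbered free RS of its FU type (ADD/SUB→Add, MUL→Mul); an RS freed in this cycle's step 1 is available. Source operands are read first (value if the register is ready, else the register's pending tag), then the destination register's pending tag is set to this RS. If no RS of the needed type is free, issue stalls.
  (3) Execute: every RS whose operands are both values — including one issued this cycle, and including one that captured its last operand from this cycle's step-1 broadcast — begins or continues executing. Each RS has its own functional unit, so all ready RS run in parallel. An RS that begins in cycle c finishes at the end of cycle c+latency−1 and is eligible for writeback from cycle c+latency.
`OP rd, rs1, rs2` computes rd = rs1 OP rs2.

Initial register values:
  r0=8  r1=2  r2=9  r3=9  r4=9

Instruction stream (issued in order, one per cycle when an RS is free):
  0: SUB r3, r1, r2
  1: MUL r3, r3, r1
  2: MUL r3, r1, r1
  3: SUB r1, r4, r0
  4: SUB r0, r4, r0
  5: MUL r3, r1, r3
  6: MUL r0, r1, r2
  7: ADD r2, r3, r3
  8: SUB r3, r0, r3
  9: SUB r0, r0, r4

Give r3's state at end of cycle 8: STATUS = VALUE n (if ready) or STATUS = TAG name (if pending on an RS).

STATUS = TAG Mul1

cycle 1: issue SUB r3<-Add1 // r0:8,r1:2,r2:9,r3:Add1,r4:9
cycle 2: issue MUL r3<-Mul1 // r0:8,r1:2,r2:9,r3:Mul1,r4:9
cycle 3: CDB Add1=-7; issue MUL r3<-Mul2 // r0:8,r1:2,r2:9,r3:Mul2,r4:9
cycle 4: issue SUB r1<-Add1 // r0:8,r1:Add1,r2:9,r3:Mul2,r4:9
cycle 5: issue SUB r0<-Add2 // r0:Add2,r1:Add1,r2:9,r3:Mul2,r4:9
cycle 6: CDB Add1=1; stall // r0:Add2,r1:1,r2:9,r3:Mul2,r4:9
cycle 7: CDB Add2=1; stall // r0:1,r1:1,r2:9,r3:Mul2,r4:9
cycle 8: CDB Mul1=-14; issue MUL r3<-Mul1 // r0:1,r1:1,r2:9,r3:Mul1,r4:9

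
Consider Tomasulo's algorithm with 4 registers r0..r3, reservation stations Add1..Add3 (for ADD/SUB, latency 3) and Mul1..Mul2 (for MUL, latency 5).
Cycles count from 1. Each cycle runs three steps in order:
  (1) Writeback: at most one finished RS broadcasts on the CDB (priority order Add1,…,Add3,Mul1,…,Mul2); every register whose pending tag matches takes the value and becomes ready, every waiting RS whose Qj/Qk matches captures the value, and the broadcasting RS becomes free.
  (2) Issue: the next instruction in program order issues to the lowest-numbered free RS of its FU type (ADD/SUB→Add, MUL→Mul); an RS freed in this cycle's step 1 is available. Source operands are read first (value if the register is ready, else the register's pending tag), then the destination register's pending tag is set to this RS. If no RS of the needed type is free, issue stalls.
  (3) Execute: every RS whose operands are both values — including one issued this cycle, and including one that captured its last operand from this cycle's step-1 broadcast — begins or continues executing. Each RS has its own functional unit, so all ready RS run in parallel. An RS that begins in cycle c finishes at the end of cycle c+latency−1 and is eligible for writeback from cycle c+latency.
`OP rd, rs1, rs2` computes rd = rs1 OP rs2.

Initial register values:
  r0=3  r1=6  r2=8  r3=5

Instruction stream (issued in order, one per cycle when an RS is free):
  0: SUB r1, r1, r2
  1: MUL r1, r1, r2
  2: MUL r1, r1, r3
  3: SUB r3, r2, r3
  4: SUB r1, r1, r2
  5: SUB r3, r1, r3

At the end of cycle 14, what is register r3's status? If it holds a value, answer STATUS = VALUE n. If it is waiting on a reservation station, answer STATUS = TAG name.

STATUS = TAG Add3

cycle 1: issue SUB r1<-Add1 // r0:3,r1:Add1,r2:8,r3:5
cycle 2: issue MUL r1<-Mul1 // r0:3,r1:Mul1,r2:8,r3:5
cycle 3: issue MUL r1<-Mul2 // r0:3,r1:Mul2,r2:8,r3:5
cycle 4: CDB Add1=-2; issue SUB r3<-Add1 // r0:3,r1:Mul2,r2:8,r3:Add1
cycle 5: issue SUB r1<-Add2 // r0:3,r1:Add2,r2:8,r3:Add1
cycle 6: issue SUB r3<-Add3 // r0:3,r1:Add2,r2:8,r3:Add3
cycle 7: CDB Add1=3 // r0:3,r1:Add2,r2:8,r3:Add3
cycle 8: - // r0:3,r1:Add2,r2:8,r3:Add3
cycle 9: CDB Mul1=-16 // r0:3,r1:Add2,r2:8,r3:Add3
cycle 10: - // r0:3,r1:Add2,r2:8,r3:Add3
cycle 11: - // r0:3,r1:Add2,r2:8,r3:Add3
cycle 12: - // r0:3,r1:Add2,r2:8,r3:Add3
cycle 13: - // r0:3,r1:Add2,r2:8,r3:Add3
cycle 14: CDB Mul2=-80 // r0:3,r1:Add2,r2:8,r3:Add3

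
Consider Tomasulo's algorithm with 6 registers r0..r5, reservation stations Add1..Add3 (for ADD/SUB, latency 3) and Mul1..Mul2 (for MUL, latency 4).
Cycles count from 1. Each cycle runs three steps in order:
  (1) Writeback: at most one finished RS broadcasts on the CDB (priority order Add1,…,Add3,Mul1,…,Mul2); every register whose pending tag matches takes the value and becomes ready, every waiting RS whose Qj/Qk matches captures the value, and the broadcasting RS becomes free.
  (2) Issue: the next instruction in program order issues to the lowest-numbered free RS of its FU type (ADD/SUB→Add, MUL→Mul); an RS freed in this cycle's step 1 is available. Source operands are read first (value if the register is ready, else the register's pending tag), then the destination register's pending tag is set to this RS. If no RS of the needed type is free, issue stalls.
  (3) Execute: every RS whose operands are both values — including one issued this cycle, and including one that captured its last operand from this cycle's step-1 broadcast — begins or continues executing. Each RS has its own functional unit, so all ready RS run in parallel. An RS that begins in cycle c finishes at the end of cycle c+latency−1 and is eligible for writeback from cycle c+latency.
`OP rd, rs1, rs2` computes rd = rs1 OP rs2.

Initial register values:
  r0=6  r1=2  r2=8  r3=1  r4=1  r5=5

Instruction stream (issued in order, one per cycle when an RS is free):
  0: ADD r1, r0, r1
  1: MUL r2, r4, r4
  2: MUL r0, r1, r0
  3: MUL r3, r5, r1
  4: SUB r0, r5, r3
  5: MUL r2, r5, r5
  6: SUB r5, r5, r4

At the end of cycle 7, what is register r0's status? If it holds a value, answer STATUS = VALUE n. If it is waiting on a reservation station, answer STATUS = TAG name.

cycle 1: issue ADD r1<-Add1 // r0:6,r1:Add1,r2:8,r3:1,r4:1,r5:5
cycle 2: issue MUL r2<-Mul1 // r0:6,r1:Add1,r2:Mul1,r3:1,r4:1,r5:5
cycle 3: issue MUL r0<-Mul2 // r0:Mul2,r1:Add1,r2:Mul1,r3:1,r4:1,r5:5
cycle 4: CDB Add1=8; stall // r0:Mul2,r1:8,r2:Mul1,r3:1,r4:1,r5:5
cycle 5: stall // r0:Mul2,r1:8,r2:Mul1,r3:1,r4:1,r5:5
cycle 6: CDB Mul1=1; issue MUL r3<-Mul1 // r0:Mul2,r1:8,r2:1,r3:Mul1,r4:1,r5:5
cycle 7: issue SUB r0<-Add1 // r0:Add1,r1:8,r2:1,r3:Mul1,r4:1,r5:5

STATUS = TAG Add1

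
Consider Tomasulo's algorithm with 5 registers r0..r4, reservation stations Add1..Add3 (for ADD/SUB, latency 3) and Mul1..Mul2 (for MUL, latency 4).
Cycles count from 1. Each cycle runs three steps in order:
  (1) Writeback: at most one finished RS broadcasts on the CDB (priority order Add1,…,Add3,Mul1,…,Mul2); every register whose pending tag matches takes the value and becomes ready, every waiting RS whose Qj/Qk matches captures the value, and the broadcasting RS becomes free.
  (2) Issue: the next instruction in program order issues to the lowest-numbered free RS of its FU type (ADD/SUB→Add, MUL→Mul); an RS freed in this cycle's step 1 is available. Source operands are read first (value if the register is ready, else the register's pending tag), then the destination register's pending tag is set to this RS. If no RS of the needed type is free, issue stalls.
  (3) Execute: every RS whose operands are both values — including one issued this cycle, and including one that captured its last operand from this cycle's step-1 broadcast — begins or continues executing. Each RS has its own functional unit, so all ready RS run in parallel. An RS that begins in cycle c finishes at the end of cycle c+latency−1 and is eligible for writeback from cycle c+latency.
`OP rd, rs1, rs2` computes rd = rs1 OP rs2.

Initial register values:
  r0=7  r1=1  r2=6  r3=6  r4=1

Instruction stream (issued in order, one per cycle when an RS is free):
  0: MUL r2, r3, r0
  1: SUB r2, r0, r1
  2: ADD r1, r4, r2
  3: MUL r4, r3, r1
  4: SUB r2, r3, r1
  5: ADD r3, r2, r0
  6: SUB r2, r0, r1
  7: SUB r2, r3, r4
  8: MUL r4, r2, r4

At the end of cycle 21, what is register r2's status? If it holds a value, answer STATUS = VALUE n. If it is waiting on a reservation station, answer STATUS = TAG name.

c1: issue MUL r2<-Mul1 | r0:7,r1:1,r2:Mul1,r3:6,r4:1
c2: issue SUB r2<-Add1 | r0:7,r1:1,r2:Add1,r3:6,r4:1
c3: issue ADD r1<-Add2 | r0:7,r1:Add2,r2:Add1,r3:6,r4:1
c4: issue MUL r4<-Mul2 | r0:7,r1:Add2,r2:Add1,r3:6,r4:Mul2
c5: CDB Add1=6; issue SUB r2<-Add1 | r0:7,r1:Add2,r2:Add1,r3:6,r4:Mul2
c6: CDB Mul1=42; issue ADD r3<-Add3 | r0:7,r1:Add2,r2:Add1,r3:Add3,r4:Mul2
c7: stall | r0:7,r1:Add2,r2:Add1,r3:Add3,r4:Mul2
c8: CDB Add2=7; issue SUB r2<-Add2 | r0:7,r1:7,r2:Add2,r3:Add3,r4:Mul2
c9: stall | r0:7,r1:7,r2:Add2,r3:Add3,r4:Mul2
c10: stall | r0:7,r1:7,r2:Add2,r3:Add3,r4:Mul2
c11: CDB Add1=-1; issue SUB r2<-Add1 | r0:7,r1:7,r2:Add1,r3:Add3,r4:Mul2
c12: CDB Add2=0; issue MUL r4<-Mul1 | r0:7,r1:7,r2:Add1,r3:Add3,r4:Mul1
c13: CDB Mul2=42 | r0:7,r1:7,r2:Add1,r3:Add3,r4:Mul1
c14: CDB Add3=6 | r0:7,r1:7,r2:Add1,r3:6,r4:Mul1
c15: - | r0:7,r1:7,r2:Add1,r3:6,r4:Mul1
c16: - | r0:7,r1:7,r2:Add1,r3:6,r4:Mul1
c17: CDB Add1=-36 | r0:7,r1:7,r2:-36,r3:6,r4:Mul1
c18: - | r0:7,r1:7,r2:-36,r3:6,r4:Mul1
c19: - | r0:7,r1:7,r2:-36,r3:6,r4:Mul1
c20: - | r0:7,r1:7,r2:-36,r3:6,r4:Mul1
c21: CDB Mul1=-1512 | r0:7,r1:7,r2:-36,r3:6,r4:-1512

STATUS = VALUE -36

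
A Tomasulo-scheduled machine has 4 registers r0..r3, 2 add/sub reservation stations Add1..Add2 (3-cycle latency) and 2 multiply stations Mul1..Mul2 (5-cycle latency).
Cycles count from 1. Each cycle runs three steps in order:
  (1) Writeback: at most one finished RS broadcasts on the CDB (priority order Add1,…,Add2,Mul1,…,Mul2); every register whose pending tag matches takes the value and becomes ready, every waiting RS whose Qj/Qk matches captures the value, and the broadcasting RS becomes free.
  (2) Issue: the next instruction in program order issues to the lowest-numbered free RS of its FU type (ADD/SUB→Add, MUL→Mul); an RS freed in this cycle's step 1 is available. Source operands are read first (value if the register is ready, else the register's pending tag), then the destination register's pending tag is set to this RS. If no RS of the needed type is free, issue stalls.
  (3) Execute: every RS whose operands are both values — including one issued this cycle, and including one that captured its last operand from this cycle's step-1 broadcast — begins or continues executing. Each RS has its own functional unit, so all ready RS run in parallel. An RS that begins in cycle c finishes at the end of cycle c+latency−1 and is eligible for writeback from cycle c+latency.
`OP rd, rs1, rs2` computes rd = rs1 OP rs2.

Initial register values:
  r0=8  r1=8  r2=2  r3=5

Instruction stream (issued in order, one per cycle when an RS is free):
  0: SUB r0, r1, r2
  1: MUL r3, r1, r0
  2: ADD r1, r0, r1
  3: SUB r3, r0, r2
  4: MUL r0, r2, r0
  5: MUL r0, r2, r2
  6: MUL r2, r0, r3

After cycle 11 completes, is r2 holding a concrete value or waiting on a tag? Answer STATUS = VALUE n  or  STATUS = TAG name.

cycle 1: issue SUB r0<-Add1 // r0:Add1,r1:8,r2:2,r3:5
cycle 2: issue MUL r3<-Mul1 // r0:Add1,r1:8,r2:2,r3:Mul1
cycle 3: issue ADD r1<-Add2 // r0:Add1,r1:Add2,r2:2,r3:Mul1
cycle 4: CDB Add1=6; issue SUB r3<-Add1 // r0:6,r1:Add2,r2:2,r3:Add1
cycle 5: issue MUL r0<-Mul2 // r0:Mul2,r1:Add2,r2:2,r3:Add1
cycle 6: stall // r0:Mul2,r1:Add2,r2:2,r3:Add1
cycle 7: CDB Add1=4; stall // r0:Mul2,r1:Add2,r2:2,r3:4
cycle 8: CDB Add2=14; stall // r0:Mul2,r1:14,r2:2,r3:4
cycle 9: CDB Mul1=48; issue MUL r0<-Mul1 // r0:Mul1,r1:14,r2:2,r3:4
cycle 10: CDB Mul2=12; issue MUL r2<-Mul2 // r0:Mul1,r1:14,r2:Mul2,r3:4
cycle 11: - // r0:Mul1,r1:14,r2:Mul2,r3:4

STATUS = TAG Mul2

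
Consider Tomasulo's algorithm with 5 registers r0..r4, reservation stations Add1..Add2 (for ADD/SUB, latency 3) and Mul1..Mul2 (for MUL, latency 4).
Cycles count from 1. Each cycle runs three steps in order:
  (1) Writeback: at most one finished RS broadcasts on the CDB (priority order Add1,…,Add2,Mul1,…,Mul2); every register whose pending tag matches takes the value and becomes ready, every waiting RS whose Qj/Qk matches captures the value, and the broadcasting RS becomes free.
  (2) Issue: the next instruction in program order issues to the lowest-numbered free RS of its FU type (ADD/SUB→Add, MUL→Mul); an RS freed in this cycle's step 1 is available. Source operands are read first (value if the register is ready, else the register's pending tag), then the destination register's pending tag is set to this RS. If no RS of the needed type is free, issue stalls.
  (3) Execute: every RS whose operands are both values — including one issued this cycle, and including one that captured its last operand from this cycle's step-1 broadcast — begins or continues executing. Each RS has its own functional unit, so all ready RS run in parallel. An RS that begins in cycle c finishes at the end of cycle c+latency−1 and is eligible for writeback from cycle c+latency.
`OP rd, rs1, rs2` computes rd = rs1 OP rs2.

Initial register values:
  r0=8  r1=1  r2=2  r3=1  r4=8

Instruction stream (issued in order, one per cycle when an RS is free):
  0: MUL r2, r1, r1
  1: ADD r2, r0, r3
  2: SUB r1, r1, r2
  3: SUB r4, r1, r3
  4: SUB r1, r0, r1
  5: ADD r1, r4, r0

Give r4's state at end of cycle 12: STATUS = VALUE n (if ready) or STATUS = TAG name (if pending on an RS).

STATUS = VALUE -9

c1: issue MUL r2<-Mul1 | r0:8,r1:1,r2:Mul1,r3:1,r4:8
c2: issue ADD r2<-Add1 | r0:8,r1:1,r2:Add1,r3:1,r4:8
c3: issue SUB r1<-Add2 | r0:8,r1:Add2,r2:Add1,r3:1,r4:8
c4: stall | r0:8,r1:Add2,r2:Add1,r3:1,r4:8
c5: CDB Add1=9; issue SUB r4<-Add1 | r0:8,r1:Add2,r2:9,r3:1,r4:Add1
c6: CDB Mul1=1; stall | r0:8,r1:Add2,r2:9,r3:1,r4:Add1
c7: stall | r0:8,r1:Add2,r2:9,r3:1,r4:Add1
c8: CDB Add2=-8; issue SUB r1<-Add2 | r0:8,r1:Add2,r2:9,r3:1,r4:Add1
c9: stall | r0:8,r1:Add2,r2:9,r3:1,r4:Add1
c10: stall | r0:8,r1:Add2,r2:9,r3:1,r4:Add1
c11: CDB Add1=-9; issue ADD r1<-Add1 | r0:8,r1:Add1,r2:9,r3:1,r4:-9
c12: CDB Add2=16 | r0:8,r1:Add1,r2:9,r3:1,r4:-9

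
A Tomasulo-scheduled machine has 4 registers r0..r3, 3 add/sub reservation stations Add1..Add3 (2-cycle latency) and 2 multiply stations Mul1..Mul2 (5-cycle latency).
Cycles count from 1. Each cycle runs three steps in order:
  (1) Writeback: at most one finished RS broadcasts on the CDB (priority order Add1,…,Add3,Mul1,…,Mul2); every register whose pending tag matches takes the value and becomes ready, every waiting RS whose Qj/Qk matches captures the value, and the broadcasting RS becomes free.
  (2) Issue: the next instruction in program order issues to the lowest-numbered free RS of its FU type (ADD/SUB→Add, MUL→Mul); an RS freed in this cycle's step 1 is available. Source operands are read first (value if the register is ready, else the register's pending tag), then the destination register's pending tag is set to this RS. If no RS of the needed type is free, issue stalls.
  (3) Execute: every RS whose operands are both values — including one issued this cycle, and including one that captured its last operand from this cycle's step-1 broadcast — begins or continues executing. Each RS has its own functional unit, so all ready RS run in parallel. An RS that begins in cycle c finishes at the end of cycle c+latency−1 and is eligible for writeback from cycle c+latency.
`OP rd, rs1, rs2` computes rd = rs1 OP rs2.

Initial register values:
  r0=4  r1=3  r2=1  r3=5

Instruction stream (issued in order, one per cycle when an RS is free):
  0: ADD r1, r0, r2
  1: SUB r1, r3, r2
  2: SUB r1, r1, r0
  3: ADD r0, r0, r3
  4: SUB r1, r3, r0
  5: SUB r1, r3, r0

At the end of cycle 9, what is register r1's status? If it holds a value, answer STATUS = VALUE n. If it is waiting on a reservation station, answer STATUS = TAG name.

STATUS = VALUE -4

c1: issue ADD r1<-Add1 | r0:4,r1:Add1,r2:1,r3:5
c2: issue SUB r1<-Add2 | r0:4,r1:Add2,r2:1,r3:5
c3: CDB Add1=5; issue SUB r1<-Add1 | r0:4,r1:Add1,r2:1,r3:5
c4: CDB Add2=4; issue ADD r0<-Add2 | r0:Add2,r1:Add1,r2:1,r3:5
c5: issue SUB r1<-Add3 | r0:Add2,r1:Add3,r2:1,r3:5
c6: CDB Add1=0; issue SUB r1<-Add1 | r0:Add2,r1:Add1,r2:1,r3:5
c7: CDB Add2=9 | r0:9,r1:Add1,r2:1,r3:5
c8: - | r0:9,r1:Add1,r2:1,r3:5
c9: CDB Add1=-4 | r0:9,r1:-4,r2:1,r3:5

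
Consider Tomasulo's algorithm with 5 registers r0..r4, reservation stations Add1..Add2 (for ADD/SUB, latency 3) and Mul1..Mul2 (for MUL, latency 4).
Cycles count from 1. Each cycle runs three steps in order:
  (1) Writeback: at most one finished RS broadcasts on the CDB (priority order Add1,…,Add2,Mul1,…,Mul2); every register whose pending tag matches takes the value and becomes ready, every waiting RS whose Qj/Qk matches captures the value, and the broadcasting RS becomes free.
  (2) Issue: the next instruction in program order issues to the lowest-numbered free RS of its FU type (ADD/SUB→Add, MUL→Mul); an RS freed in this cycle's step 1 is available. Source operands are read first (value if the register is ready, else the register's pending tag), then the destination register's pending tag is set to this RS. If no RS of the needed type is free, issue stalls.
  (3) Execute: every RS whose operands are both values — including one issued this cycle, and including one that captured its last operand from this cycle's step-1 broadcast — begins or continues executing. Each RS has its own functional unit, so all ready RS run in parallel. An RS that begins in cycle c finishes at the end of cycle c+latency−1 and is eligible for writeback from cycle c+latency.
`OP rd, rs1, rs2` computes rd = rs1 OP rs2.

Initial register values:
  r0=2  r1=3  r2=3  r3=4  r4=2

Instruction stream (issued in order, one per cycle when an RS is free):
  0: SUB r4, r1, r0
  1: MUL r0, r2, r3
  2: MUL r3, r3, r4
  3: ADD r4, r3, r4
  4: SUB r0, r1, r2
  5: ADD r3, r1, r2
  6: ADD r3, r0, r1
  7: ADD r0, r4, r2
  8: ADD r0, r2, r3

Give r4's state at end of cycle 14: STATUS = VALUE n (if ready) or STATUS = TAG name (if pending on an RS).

STATUS = VALUE 5

c1: issue SUB r4<-Add1 | r0:2,r1:3,r2:3,r3:4,r4:Add1
c2: issue MUL r0<-Mul1 | r0:Mul1,r1:3,r2:3,r3:4,r4:Add1
c3: issue MUL r3<-Mul2 | r0:Mul1,r1:3,r2:3,r3:Mul2,r4:Add1
c4: CDB Add1=1; issue ADD r4<-Add1 | r0:Mul1,r1:3,r2:3,r3:Mul2,r4:Add1
c5: issue SUB r0<-Add2 | r0:Add2,r1:3,r2:3,r3:Mul2,r4:Add1
c6: CDB Mul1=12; stall | r0:Add2,r1:3,r2:3,r3:Mul2,r4:Add1
c7: stall | r0:Add2,r1:3,r2:3,r3:Mul2,r4:Add1
c8: CDB Add2=0; issue ADD r3<-Add2 | r0:0,r1:3,r2:3,r3:Add2,r4:Add1
c9: CDB Mul2=4; stall | r0:0,r1:3,r2:3,r3:Add2,r4:Add1
c10: stall | r0:0,r1:3,r2:3,r3:Add2,r4:Add1
c11: CDB Add2=6; issue ADD r3<-Add2 | r0:0,r1:3,r2:3,r3:Add2,r4:Add1
c12: CDB Add1=5; issue ADD r0<-Add1 | r0:Add1,r1:3,r2:3,r3:Add2,r4:5
c13: stall | r0:Add1,r1:3,r2:3,r3:Add2,r4:5
c14: CDB Add2=3; issue ADD r0<-Add2 | r0:Add2,r1:3,r2:3,r3:3,r4:5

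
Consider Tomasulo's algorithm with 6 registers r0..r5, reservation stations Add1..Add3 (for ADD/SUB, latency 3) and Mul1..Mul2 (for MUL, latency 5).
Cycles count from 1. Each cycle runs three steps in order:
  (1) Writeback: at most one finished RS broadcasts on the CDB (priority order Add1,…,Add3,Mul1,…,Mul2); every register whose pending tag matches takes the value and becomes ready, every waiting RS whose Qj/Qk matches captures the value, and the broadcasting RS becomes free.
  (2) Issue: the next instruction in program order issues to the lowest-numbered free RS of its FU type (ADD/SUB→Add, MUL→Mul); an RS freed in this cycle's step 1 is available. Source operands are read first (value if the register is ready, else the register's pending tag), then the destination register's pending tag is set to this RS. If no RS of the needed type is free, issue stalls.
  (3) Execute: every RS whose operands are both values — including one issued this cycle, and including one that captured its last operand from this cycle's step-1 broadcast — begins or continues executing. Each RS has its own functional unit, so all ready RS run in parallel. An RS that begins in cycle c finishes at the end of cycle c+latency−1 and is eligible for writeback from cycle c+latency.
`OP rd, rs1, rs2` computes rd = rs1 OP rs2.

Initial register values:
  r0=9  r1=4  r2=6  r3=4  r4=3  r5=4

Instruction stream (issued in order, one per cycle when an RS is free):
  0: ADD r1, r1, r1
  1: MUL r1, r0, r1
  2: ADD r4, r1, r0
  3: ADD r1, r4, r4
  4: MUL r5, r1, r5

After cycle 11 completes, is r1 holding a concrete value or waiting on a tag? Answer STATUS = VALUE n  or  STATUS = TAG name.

cycle 1: issue ADD r1<-Add1 // r0:9,r1:Add1,r2:6,r3:4,r4:3,r5:4
cycle 2: issue MUL r1<-Mul1 // r0:9,r1:Mul1,r2:6,r3:4,r4:3,r5:4
cycle 3: issue ADD r4<-Add2 // r0:9,r1:Mul1,r2:6,r3:4,r4:Add2,r5:4
cycle 4: CDB Add1=8; issue ADD r1<-Add1 // r0:9,r1:Add1,r2:6,r3:4,r4:Add2,r5:4
cycle 5: issue MUL r5<-Mul2 // r0:9,r1:Add1,r2:6,r3:4,r4:Add2,r5:Mul2
cycle 6: - // r0:9,r1:Add1,r2:6,r3:4,r4:Add2,r5:Mul2
cycle 7: - // r0:9,r1:Add1,r2:6,r3:4,r4:Add2,r5:Mul2
cycle 8: - // r0:9,r1:Add1,r2:6,r3:4,r4:Add2,r5:Mul2
cycle 9: CDB Mul1=72 // r0:9,r1:Add1,r2:6,r3:4,r4:Add2,r5:Mul2
cycle 10: - // r0:9,r1:Add1,r2:6,r3:4,r4:Add2,r5:Mul2
cycle 11: - // r0:9,r1:Add1,r2:6,r3:4,r4:Add2,r5:Mul2

STATUS = TAG Add1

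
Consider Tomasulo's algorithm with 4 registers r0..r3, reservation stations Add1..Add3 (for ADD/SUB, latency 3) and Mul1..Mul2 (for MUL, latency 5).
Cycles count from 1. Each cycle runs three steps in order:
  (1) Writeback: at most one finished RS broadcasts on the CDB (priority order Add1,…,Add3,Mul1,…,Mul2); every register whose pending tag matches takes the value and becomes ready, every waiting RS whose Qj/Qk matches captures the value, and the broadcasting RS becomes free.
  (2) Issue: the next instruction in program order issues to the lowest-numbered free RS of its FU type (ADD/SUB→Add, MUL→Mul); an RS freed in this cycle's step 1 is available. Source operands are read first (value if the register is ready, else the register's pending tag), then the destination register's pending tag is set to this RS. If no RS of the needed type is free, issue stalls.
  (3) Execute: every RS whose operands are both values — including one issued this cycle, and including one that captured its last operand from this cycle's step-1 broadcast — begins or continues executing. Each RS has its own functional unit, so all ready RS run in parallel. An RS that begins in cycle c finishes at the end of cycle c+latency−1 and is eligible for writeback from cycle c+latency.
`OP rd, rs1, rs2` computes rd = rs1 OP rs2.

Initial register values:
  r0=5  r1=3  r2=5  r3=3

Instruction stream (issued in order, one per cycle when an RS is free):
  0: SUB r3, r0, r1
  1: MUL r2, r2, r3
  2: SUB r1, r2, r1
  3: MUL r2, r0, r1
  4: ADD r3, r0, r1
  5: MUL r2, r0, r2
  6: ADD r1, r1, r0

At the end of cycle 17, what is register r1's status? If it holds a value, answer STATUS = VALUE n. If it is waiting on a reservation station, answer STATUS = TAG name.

  c1: issue SUB r3<-Add1  regs: r0:5,r1:3,r2:5,r3:Add1
  c2: issue MUL r2<-Mul1  regs: r0:5,r1:3,r2:Mul1,r3:Add1
  c3: issue SUB r1<-Add2  regs: r0:5,r1:Add2,r2:Mul1,r3:Add1
  c4: CDB Add1=2; issue MUL r2<-Mul2  regs: r0:5,r1:Add2,r2:Mul2,r3:2
  c5: issue ADD r3<-Add1  regs: r0:5,r1:Add2,r2:Mul2,r3:Add1
  c6: stall  regs: r0:5,r1:Add2,r2:Mul2,r3:Add1
  c7: stall  regs: r0:5,r1:Add2,r2:Mul2,r3:Add1
  c8: stall  regs: r0:5,r1:Add2,r2:Mul2,r3:Add1
  c9: CDB Mul1=10; issue MUL r2<-Mul1  regs: r0:5,r1:Add2,r2:Mul1,r3:Add1
  c10: issue ADD r1<-Add3  regs: r0:5,r1:Add3,r2:Mul1,r3:Add1
  c11: -  regs: r0:5,r1:Add3,r2:Mul1,r3:Add1
  c12: CDB Add2=7  regs: r0:5,r1:Add3,r2:Mul1,r3:Add1
  c13: -  regs: r0:5,r1:Add3,r2:Mul1,r3:Add1
  c14: -  regs: r0:5,r1:Add3,r2:Mul1,r3:Add1
  c15: CDB Add1=12  regs: r0:5,r1:Add3,r2:Mul1,r3:12
  c16: CDB Add3=12  regs: r0:5,r1:12,r2:Mul1,r3:12
  c17: CDB Mul2=35  regs: r0:5,r1:12,r2:Mul1,r3:12

STATUS = VALUE 12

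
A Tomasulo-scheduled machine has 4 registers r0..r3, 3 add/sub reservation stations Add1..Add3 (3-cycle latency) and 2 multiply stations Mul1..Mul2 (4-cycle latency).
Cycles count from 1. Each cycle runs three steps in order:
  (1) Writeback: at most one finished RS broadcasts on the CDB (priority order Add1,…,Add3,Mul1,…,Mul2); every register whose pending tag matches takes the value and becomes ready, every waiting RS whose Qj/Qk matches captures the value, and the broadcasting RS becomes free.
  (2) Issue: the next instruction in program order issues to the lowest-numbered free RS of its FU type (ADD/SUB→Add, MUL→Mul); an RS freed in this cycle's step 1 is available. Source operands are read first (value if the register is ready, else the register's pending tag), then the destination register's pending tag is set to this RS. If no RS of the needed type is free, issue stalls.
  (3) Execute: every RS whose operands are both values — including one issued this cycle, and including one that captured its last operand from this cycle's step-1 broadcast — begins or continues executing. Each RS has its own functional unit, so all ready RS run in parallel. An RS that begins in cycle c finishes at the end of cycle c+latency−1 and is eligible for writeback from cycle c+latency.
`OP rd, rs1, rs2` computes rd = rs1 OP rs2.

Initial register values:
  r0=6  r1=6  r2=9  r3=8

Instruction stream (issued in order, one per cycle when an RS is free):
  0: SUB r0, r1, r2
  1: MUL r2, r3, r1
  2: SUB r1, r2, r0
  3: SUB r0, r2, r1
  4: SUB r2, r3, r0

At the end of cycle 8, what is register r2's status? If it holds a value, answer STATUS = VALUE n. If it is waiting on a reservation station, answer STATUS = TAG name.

  c1: issue SUB r0<-Add1  regs: r0:Add1,r1:6,r2:9,r3:8
  c2: issue MUL r2<-Mul1  regs: r0:Add1,r1:6,r2:Mul1,r3:8
  c3: issue SUB r1<-Add2  regs: r0:Add1,r1:Add2,r2:Mul1,r3:8
  c4: CDB Add1=-3; issue SUB r0<-Add1  regs: r0:Add1,r1:Add2,r2:Mul1,r3:8
  c5: issue SUB r2<-Add3  regs: r0:Add1,r1:Add2,r2:Add3,r3:8
  c6: CDB Mul1=48  regs: r0:Add1,r1:Add2,r2:Add3,r3:8
  c7: -  regs: r0:Add1,r1:Add2,r2:Add3,r3:8
  c8: -  regs: r0:Add1,r1:Add2,r2:Add3,r3:8

STATUS = TAG Add3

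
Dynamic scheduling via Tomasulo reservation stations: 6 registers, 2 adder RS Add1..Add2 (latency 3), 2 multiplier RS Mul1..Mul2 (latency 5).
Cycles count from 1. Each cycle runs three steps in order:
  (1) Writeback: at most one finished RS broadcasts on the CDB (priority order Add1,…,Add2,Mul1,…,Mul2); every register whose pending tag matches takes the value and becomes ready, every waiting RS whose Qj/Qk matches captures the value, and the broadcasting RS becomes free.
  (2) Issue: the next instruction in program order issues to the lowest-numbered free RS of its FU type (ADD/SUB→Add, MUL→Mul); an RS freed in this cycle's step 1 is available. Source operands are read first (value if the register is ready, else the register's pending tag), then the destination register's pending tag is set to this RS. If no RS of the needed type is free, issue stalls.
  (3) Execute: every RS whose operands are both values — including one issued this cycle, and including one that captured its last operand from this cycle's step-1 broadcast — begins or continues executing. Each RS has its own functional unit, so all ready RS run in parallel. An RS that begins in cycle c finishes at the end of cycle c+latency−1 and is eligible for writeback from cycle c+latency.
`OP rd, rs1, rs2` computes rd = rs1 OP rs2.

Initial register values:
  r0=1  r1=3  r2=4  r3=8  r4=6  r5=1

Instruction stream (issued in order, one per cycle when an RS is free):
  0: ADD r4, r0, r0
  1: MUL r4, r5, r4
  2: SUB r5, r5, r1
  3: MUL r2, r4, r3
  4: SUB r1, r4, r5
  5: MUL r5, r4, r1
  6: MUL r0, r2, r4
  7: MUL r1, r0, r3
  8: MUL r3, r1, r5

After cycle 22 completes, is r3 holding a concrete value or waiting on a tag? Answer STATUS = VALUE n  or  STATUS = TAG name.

STATUS = TAG Mul2

cycle 1: issue ADD r4<-Add1 // r0:1,r1:3,r2:4,r3:8,r4:Add1,r5:1
cycle 2: issue MUL r4<-Mul1 // r0:1,r1:3,r2:4,r3:8,r4:Mul1,r5:1
cycle 3: issue SUB r5<-Add2 // r0:1,r1:3,r2:4,r3:8,r4:Mul1,r5:Add2
cycle 4: CDB Add1=2; issue MUL r2<-Mul2 // r0:1,r1:3,r2:Mul2,r3:8,r4:Mul1,r5:Add2
cycle 5: issue SUB r1<-Add1 // r0:1,r1:Add1,r2:Mul2,r3:8,r4:Mul1,r5:Add2
cycle 6: CDB Add2=-2; stall // r0:1,r1:Add1,r2:Mul2,r3:8,r4:Mul1,r5:-2
cycle 7: stall // r0:1,r1:Add1,r2:Mul2,r3:8,r4:Mul1,r5:-2
cycle 8: stall // r0:1,r1:Add1,r2:Mul2,r3:8,r4:Mul1,r5:-2
cycle 9: CDB Mul1=2; issue MUL r5<-Mul1 // r0:1,r1:Add1,r2:Mul2,r3:8,r4:2,r5:Mul1
cycle 10: stall // r0:1,r1:Add1,r2:Mul2,r3:8,r4:2,r5:Mul1
cycle 11: stall // r0:1,r1:Add1,r2:Mul2,r3:8,r4:2,r5:Mul1
cycle 12: CDB Add1=4; stall // r0:1,r1:4,r2:Mul2,r3:8,r4:2,r5:Mul1
cycle 13: stall // r0:1,r1:4,r2:Mul2,r3:8,r4:2,r5:Mul1
cycle 14: CDB Mul2=16; issue MUL r0<-Mul2 // r0:Mul2,r1:4,r2:16,r3:8,r4:2,r5:Mul1
cycle 15: stall // r0:Mul2,r1:4,r2:16,r3:8,r4:2,r5:Mul1
cycle 16: stall // r0:Mul2,r1:4,r2:16,r3:8,r4:2,r5:Mul1
cycle 17: CDB Mul1=8; issue MUL r1<-Mul1 // r0:Mul2,r1:Mul1,r2:16,r3:8,r4:2,r5:8
cycle 18: stall // r0:Mul2,r1:Mul1,r2:16,r3:8,r4:2,r5:8
cycle 19: CDB Mul2=32; issue MUL r3<-Mul2 // r0:32,r1:Mul1,r2:16,r3:Mul2,r4:2,r5:8
cycle 20: - // r0:32,r1:Mul1,r2:16,r3:Mul2,r4:2,r5:8
cycle 21: - // r0:32,r1:Mul1,r2:16,r3:Mul2,r4:2,r5:8
cycle 22: - // r0:32,r1:Mul1,r2:16,r3:Mul2,r4:2,r5:8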